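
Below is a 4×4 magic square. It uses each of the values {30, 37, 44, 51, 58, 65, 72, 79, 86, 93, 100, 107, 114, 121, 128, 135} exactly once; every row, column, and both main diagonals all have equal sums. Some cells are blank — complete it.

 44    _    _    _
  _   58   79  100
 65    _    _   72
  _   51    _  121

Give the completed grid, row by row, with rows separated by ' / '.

44 135 114 37 / 93 58 79 100 / 65 86 107 72 / 128 51 30 121

The 16 entries sum to 1320, so each line sums to 1320/4 = 330.
The remaining cell in row 2 is (2,1) = 330 − 237 = 93.
Column 1 needs 330; the known cells sum to 202, so (4,1) = 128.
Column 4 needs 330; the known cells sum to 293, so (1,4) = 37.
The remaining cell in main diagonal is (3,3) = 330 − 223 = 107.
Anti-diagonal must total 330; the given cells sum to 244, so (3,2) = 86.
The remaining cell in row 4 is (4,3) = 330 − 300 = 30.
The remaining cell in column 2 is (1,2) = 330 − 195 = 135.
Column 3: 79 + 107 + 30 + ? = 330, so (1,3) = 114.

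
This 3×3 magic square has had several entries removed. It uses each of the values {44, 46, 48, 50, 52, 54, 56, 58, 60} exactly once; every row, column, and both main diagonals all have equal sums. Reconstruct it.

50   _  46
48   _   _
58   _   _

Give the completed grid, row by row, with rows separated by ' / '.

50 60 46 / 48 52 56 / 58 44 54

The 9 entries sum to 468, so each line sums to 468/3 = 156.
Row 1 needs 156; the known cells sum to 96, so (1,2) = 60.
Anti-diagonal must total 156; the given cells sum to 104, so (2,2) = 52.
Using row 2: 48 + 52 + ? → (2,3) = 156 − 100 = 56.
Column 2 must total 156; the given cells sum to 112, so (3,2) = 44.
Using column 3: 46 + 56 + ? → (3,3) = 156 − 102 = 54.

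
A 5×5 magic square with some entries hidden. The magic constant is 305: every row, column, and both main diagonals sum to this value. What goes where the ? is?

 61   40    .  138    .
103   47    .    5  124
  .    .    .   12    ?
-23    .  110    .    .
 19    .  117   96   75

-9

From row 2, 305 − (103 + 47 + 5 + 124) gives (2,3) = 26.
Row 5 needs 305; the known cells sum to 307, so (5,2) = -2.
From column 1, 305 − (61 + 103 + (-23) + 19) gives (3,1) = 145.
Column 4 needs 305; the known cells sum to 251, so (4,4) = 54.
Main diagonal needs 305; the known cells sum to 237, so (3,3) = 68.
The remaining cell in column 3 is (1,3) = 305 − 321 = -16.
Using row 1: 61 + 40 + (-16) + 138 + ? → (1,5) = 305 − 223 = 82.
The remaining cell in anti-diagonal is (4,2) = 305 − 174 = 131.
Row 4 must total 305; the given cells sum to 272, so (4,5) = 33.
The remaining cell in column 2 is (3,2) = 305 − 216 = 89.
The remaining cell in column 5 is (3,5) = 305 − 314 = -9.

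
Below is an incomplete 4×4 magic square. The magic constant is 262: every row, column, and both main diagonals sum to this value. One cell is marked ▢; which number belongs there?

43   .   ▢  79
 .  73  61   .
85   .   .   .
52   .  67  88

Row 4: 52 + 67 + 88 + ? = 262, so (4,2) = 55.
Column 1 needs 262; the known cells sum to 180, so (2,1) = 82.
Main diagonal needs 262; the known cells sum to 204, so (3,3) = 58.
Using anti-diagonal: 79 + 61 + 52 + ? → (3,2) = 262 − 192 = 70.
Row 2 must total 262; the given cells sum to 216, so (2,4) = 46.
Row 3: 85 + 70 + 58 + ? = 262, so (3,4) = 49.
Using column 2: 73 + 70 + 55 + ? → (1,2) = 262 − 198 = 64.
From column 3, 262 − (61 + 58 + 67) gives (1,3) = 76.

76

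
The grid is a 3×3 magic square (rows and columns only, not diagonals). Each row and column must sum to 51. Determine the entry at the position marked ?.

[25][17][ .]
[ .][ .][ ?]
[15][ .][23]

19

From row 1, 51 − (25 + 17) gives (1,3) = 9.
Row 3 must total 51; the given cells sum to 38, so (3,2) = 13.
Column 1 needs 51; the known cells sum to 40, so (2,1) = 11.
Column 2 must total 51; the given cells sum to 30, so (2,2) = 21.
Column 3 must total 51; the given cells sum to 32, so (2,3) = 19.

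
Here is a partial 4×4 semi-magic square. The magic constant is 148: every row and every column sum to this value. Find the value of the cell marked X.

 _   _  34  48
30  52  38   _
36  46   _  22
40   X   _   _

26

Row 2: 30 + 52 + 38 + ? = 148, so (2,4) = 28.
Row 3: 36 + 46 + 22 + ? = 148, so (3,3) = 44.
Column 1 needs 148; the known cells sum to 106, so (1,1) = 42.
From column 3, 148 − (34 + 38 + 44) gives (4,3) = 32.
Column 4: 48 + 28 + 22 + ? = 148, so (4,4) = 50.
Row 1 needs 148; the known cells sum to 124, so (1,2) = 24.
The remaining cell in row 4 is (4,2) = 148 − 122 = 26.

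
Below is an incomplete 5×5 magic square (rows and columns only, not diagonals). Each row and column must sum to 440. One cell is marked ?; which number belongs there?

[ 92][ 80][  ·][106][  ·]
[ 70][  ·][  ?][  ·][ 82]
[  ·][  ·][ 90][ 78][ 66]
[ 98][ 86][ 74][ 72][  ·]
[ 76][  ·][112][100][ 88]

96

Row 4: 98 + 86 + 74 + 72 + ? = 440, so (4,5) = 110.
The remaining cell in row 5 is (5,2) = 440 − 376 = 64.
Column 1: 92 + 70 + 98 + 76 + ? = 440, so (3,1) = 104.
From column 4, 440 − (106 + 78 + 72 + 100) gives (2,4) = 84.
Column 5 must total 440; the given cells sum to 346, so (1,5) = 94.
Row 1 must total 440; the given cells sum to 372, so (1,3) = 68.
From row 3, 440 − (104 + 90 + 78 + 66) gives (3,2) = 102.
From column 2, 440 − (80 + 102 + 86 + 64) gives (2,2) = 108.
Column 3: 68 + 90 + 74 + 112 + ? = 440, so (2,3) = 96.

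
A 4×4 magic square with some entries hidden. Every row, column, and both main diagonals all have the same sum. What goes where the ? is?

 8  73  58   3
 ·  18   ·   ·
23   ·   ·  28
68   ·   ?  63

-2

Row 1 is complete and sums to 142; that is the magic constant.
The remaining cell in column 1 is (2,1) = 142 − 99 = 43.
Column 4 needs 142; the known cells sum to 94, so (2,4) = 48.
Main diagonal needs 142; the known cells sum to 89, so (3,3) = 53.
The remaining cell in row 2 is (2,3) = 142 − 109 = 33.
Row 3 must total 142; the given cells sum to 104, so (3,2) = 38.
The remaining cell in column 2 is (4,2) = 142 − 129 = 13.
The remaining cell in column 3 is (4,3) = 142 − 144 = -2.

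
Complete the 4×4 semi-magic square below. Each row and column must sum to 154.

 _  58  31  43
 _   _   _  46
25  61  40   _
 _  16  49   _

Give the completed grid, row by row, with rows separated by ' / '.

22 58 31 43 / 55 19 34 46 / 25 61 40 28 / 52 16 49 37

Using row 1: 58 + 31 + 43 + ? → (1,1) = 154 − 132 = 22.
From row 3, 154 − (25 + 61 + 40) gives (3,4) = 28.
Column 2 needs 154; the known cells sum to 135, so (2,2) = 19.
Using column 3: 31 + 40 + 49 + ? → (2,3) = 154 − 120 = 34.
Column 4 needs 154; the known cells sum to 117, so (4,4) = 37.
Using row 2: 19 + 34 + 46 + ? → (2,1) = 154 − 99 = 55.
Using row 4: 16 + 49 + 37 + ? → (4,1) = 154 − 102 = 52.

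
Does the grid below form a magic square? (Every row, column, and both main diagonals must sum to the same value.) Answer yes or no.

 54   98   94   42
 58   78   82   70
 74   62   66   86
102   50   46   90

Yes

Row 1: 54 + 98 + 94 + 42 = 288.
Row 2: 58 + 78 + 82 + 70 = 288.
Row 3: 74 + 62 + 66 + 86 = 288.
Row 4: 102 + 50 + 46 + 90 = 288.
Column 1: 54 + 58 + 74 + 102 = 288.
Column 2: 98 + 78 + 62 + 50 = 288.
Column 3: 94 + 82 + 66 + 46 = 288.
Column 4: 42 + 70 + 86 + 90 = 288.
Main diagonal: 54 + 78 + 66 + 90 = 288.
Anti-diagonal: 42 + 82 + 62 + 102 = 288.
All lines sum to 288.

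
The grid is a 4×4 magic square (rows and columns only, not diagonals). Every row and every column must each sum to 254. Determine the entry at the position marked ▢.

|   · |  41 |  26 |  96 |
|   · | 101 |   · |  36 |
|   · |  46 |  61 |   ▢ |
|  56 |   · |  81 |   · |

71

Using row 1: 41 + 26 + 96 + ? → (1,1) = 254 − 163 = 91.
Column 2 needs 254; the known cells sum to 188, so (4,2) = 66.
From column 3, 254 − (26 + 61 + 81) gives (2,3) = 86.
Row 2 must total 254; the given cells sum to 223, so (2,1) = 31.
Using row 4: 56 + 66 + 81 + ? → (4,4) = 254 − 203 = 51.
Using column 1: 91 + 31 + 56 + ? → (3,1) = 254 − 178 = 76.
Using column 4: 96 + 36 + 51 + ? → (3,4) = 254 − 183 = 71.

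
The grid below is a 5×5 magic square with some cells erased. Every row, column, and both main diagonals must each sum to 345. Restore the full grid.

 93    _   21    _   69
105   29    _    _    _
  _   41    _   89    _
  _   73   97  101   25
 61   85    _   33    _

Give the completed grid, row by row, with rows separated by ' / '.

93 117 21 45 69 / 105 29 53 77 81 / 37 41 65 89 113 / 49 73 97 101 25 / 61 85 109 33 57

Using row 4: 73 + 97 + 101 + 25 + ? → (4,1) = 345 − 296 = 49.
Column 1: 93 + 105 + 49 + 61 + ? = 345, so (3,1) = 37.
Using column 2: 29 + 41 + 73 + 85 + ? → (1,2) = 345 − 228 = 117.
Row 1 needs 345; the known cells sum to 300, so (1,4) = 45.
Column 4 needs 345; the known cells sum to 268, so (2,4) = 77.
Using anti-diagonal: 69 + 77 + 73 + 61 + ? → (3,3) = 345 − 280 = 65.
Using row 3: 37 + 41 + 65 + 89 + ? → (3,5) = 345 − 232 = 113.
Using main diagonal: 93 + 29 + 65 + 101 + ? → (5,5) = 345 − 288 = 57.
Using row 5: 61 + 85 + 33 + 57 + ? → (5,3) = 345 − 236 = 109.
Column 3 needs 345; the known cells sum to 292, so (2,3) = 53.
Column 5: 69 + 113 + 25 + 57 + ? = 345, so (2,5) = 81.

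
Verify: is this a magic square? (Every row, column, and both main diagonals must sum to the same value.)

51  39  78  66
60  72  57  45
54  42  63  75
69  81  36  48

Row 1: 51 + 39 + 78 + 66 = 234.
Row 2: 60 + 72 + 57 + 45 = 234.
Row 3: 54 + 42 + 63 + 75 = 234.
Row 4: 69 + 81 + 36 + 48 = 234.
Column 1: 51 + 60 + 54 + 69 = 234.
Column 2: 39 + 72 + 42 + 81 = 234.
Column 3: 78 + 57 + 63 + 36 = 234.
Column 4: 66 + 45 + 75 + 48 = 234.
Main diagonal: 51 + 72 + 63 + 48 = 234.
Anti-diagonal: 66 + 57 + 42 + 69 = 234.
All lines sum to 234.

Yes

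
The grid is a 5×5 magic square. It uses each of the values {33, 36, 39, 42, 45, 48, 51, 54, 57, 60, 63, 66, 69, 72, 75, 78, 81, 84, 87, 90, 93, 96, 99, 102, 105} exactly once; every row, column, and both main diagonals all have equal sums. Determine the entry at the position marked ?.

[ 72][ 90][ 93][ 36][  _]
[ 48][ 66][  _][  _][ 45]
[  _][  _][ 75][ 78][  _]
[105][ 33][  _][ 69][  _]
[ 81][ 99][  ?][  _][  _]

The 25 entries sum to 1725, so each line sums to 1725/5 = 345.
Row 1: 72 + 90 + 93 + 36 + ? = 345, so (1,5) = 54.
Column 1 needs 345; the known cells sum to 306, so (3,1) = 39.
Column 2 needs 345; the known cells sum to 288, so (3,2) = 57.
The remaining cell in main diagonal is (5,5) = 345 − 282 = 63.
Anti-diagonal: 54 + 75 + 33 + 81 + ? = 345, so (2,4) = 102.
Row 2 needs 345; the known cells sum to 261, so (2,3) = 84.
Row 3 needs 345; the known cells sum to 249, so (3,5) = 96.
Column 4 needs 345; the known cells sum to 285, so (5,4) = 60.
Column 5 must total 345; the given cells sum to 258, so (4,5) = 87.
Using row 4: 105 + 33 + 69 + 87 + ? → (4,3) = 345 − 294 = 51.
Row 5 needs 345; the known cells sum to 303, so (5,3) = 42.

42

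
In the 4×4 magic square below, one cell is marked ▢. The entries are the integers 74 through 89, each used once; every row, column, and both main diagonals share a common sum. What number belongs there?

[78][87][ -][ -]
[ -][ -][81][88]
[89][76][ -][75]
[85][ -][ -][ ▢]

79

The entries are 74 through 89, which sum to 1304, so each line sums to 1304/4 = 326.
Using row 3: 89 + 76 + 75 + ? → (3,3) = 326 − 240 = 86.
Column 1: 78 + 89 + 85 + ? = 326, so (2,1) = 74.
Anti-diagonal must total 326; the given cells sum to 242, so (1,4) = 84.
Row 1 needs 326; the known cells sum to 249, so (1,3) = 77.
Using row 2: 74 + 81 + 88 + ? → (2,2) = 326 − 243 = 83.
The remaining cell in column 2 is (4,2) = 326 − 246 = 80.
The remaining cell in column 3 is (4,3) = 326 − 244 = 82.
The remaining cell in column 4 is (4,4) = 326 − 247 = 79.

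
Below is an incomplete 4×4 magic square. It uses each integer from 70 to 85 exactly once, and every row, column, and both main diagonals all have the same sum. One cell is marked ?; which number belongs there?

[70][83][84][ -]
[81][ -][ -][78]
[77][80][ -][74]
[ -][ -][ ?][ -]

72

The entries are 70 through 85, which sum to 1240, so each line sums to 1240/4 = 310.
From row 1, 310 − (70 + 83 + 84) gives (1,4) = 73.
Row 3 must total 310; the given cells sum to 231, so (3,3) = 79.
The remaining cell in column 1 is (4,1) = 310 − 228 = 82.
The remaining cell in column 4 is (4,4) = 310 − 225 = 85.
Main diagonal needs 310; the known cells sum to 234, so (2,2) = 76.
Anti-diagonal needs 310; the known cells sum to 235, so (2,3) = 75.
Column 2: 83 + 76 + 80 + ? = 310, so (4,2) = 71.
Column 3: 84 + 75 + 79 + ? = 310, so (4,3) = 72.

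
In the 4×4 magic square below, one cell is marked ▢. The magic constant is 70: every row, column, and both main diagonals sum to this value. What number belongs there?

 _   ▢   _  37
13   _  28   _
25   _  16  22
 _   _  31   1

4

Row 3: 25 + 16 + 22 + ? = 70, so (3,2) = 7.
Column 3 needs 70; the known cells sum to 75, so (1,3) = -5.
From column 4, 70 − (37 + 22 + 1) gives (2,4) = 10.
Anti-diagonal needs 70; the known cells sum to 72, so (4,1) = -2.
The remaining cell in row 2 is (2,2) = 70 − 51 = 19.
The remaining cell in row 4 is (4,2) = 70 − 30 = 40.
Column 1 needs 70; the known cells sum to 36, so (1,1) = 34.
From column 2, 70 − (19 + 7 + 40) gives (1,2) = 4.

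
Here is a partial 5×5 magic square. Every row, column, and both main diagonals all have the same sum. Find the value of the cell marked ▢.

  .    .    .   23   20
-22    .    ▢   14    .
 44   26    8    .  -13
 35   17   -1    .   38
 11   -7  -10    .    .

Anti-diagonal is complete and sums to 70; that is the magic constant.
Using row 3: 44 + 26 + 8 + (-13) + ? → (3,4) = 70 − 65 = 5.
From row 4, 70 − (35 + 17 + (-1) + 38) gives (4,4) = -19.
The remaining cell in column 1 is (1,1) = 70 − 68 = 2.
Column 4: 23 + 14 + 5 + (-19) + ? = 70, so (5,4) = 47.
Using row 5: 11 + (-7) + (-10) + 47 + ? → (5,5) = 70 − 41 = 29.
Column 5: 20 + (-13) + 38 + 29 + ? = 70, so (2,5) = -4.
Main diagonal: 2 + 8 + (-19) + 29 + ? = 70, so (2,2) = 50.
Row 2: -22 + 50 + 14 + (-4) + ? = 70, so (2,3) = 32.

32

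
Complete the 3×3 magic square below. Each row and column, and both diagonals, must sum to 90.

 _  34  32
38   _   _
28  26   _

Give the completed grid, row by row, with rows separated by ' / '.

24 34 32 / 38 30 22 / 28 26 36

From row 1, 90 − (34 + 32) gives (1,1) = 24.
Row 3: 28 + 26 + ? = 90, so (3,3) = 36.
Column 2: 34 + 26 + ? = 90, so (2,2) = 30.
Using column 3: 32 + 36 + ? → (2,3) = 90 − 68 = 22.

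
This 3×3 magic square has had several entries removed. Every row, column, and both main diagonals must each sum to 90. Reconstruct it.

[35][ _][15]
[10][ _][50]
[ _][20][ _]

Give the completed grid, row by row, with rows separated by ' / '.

Using row 1: 35 + 15 + ? → (1,2) = 90 − 50 = 40.
The remaining cell in row 2 is (2,2) = 90 − 60 = 30.
Column 1 needs 90; the known cells sum to 45, so (3,1) = 45.
Column 3: 15 + 50 + ? = 90, so (3,3) = 25.

35 40 15 / 10 30 50 / 45 20 25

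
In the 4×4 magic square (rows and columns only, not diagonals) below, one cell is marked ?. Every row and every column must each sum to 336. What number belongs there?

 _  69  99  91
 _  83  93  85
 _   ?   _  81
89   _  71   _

87

Using row 1: 69 + 99 + 91 + ? → (1,1) = 336 − 259 = 77.
Using row 2: 83 + 93 + 85 + ? → (2,1) = 336 − 261 = 75.
The remaining cell in column 1 is (3,1) = 336 − 241 = 95.
The remaining cell in column 3 is (3,3) = 336 − 263 = 73.
The remaining cell in column 4 is (4,4) = 336 − 257 = 79.
Using row 3: 95 + 73 + 81 + ? → (3,2) = 336 − 249 = 87.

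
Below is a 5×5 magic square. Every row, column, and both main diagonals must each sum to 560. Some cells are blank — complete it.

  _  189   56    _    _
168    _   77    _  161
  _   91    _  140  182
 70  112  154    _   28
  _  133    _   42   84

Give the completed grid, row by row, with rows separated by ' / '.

The remaining cell in row 4 is (4,4) = 560 − 364 = 196.
Using column 2: 189 + 91 + 112 + 133 + ? → (2,2) = 560 − 525 = 35.
Using column 5: 161 + 182 + 28 + 84 + ? → (1,5) = 560 − 455 = 105.
The remaining cell in row 2 is (2,4) = 560 − 441 = 119.
Column 4: 119 + 140 + 196 + 42 + ? = 560, so (1,4) = 63.
Row 1 must total 560; the given cells sum to 413, so (1,1) = 147.
The remaining cell in main diagonal is (3,3) = 560 − 462 = 98.
Anti-diagonal: 105 + 119 + 98 + 112 + ? = 560, so (5,1) = 126.
Row 3 must total 560; the given cells sum to 511, so (3,1) = 49.
Row 5 must total 560; the given cells sum to 385, so (5,3) = 175.

147 189 56 63 105 / 168 35 77 119 161 / 49 91 98 140 182 / 70 112 154 196 28 / 126 133 175 42 84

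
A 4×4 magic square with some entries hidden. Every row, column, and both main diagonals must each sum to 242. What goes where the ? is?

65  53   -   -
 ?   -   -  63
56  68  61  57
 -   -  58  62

Column 4: 63 + 57 + 62 + ? = 242, so (1,4) = 60.
Main diagonal must total 242; the given cells sum to 188, so (2,2) = 54.
Using row 1: 65 + 53 + 60 + ? → (1,3) = 242 − 178 = 64.
Column 2 must total 242; the given cells sum to 175, so (4,2) = 67.
The remaining cell in column 3 is (2,3) = 242 − 183 = 59.
Using anti-diagonal: 60 + 59 + 68 + ? → (4,1) = 242 − 187 = 55.
Using row 2: 54 + 59 + 63 + ? → (2,1) = 242 − 176 = 66.

66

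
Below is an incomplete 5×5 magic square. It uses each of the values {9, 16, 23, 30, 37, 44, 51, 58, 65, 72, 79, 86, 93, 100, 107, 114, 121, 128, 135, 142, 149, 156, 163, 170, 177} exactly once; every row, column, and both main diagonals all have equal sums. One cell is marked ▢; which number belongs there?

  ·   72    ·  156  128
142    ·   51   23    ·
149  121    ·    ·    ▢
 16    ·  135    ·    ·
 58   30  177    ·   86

The 25 entries sum to 2325, so each line sums to 2325/5 = 465.
Row 5 needs 465; the known cells sum to 351, so (5,4) = 114.
Column 1 must total 465; the given cells sum to 365, so (1,1) = 100.
The remaining cell in row 1 is (1,3) = 465 − 456 = 9.
Column 3: 9 + 51 + 135 + 177 + ? = 465, so (3,3) = 93.
Anti-diagonal needs 465; the known cells sum to 302, so (4,2) = 163.
The remaining cell in column 2 is (2,2) = 465 − 386 = 79.
Main diagonal: 100 + 79 + 93 + 86 + ? = 465, so (4,4) = 107.
Using row 2: 142 + 79 + 51 + 23 + ? → (2,5) = 465 − 295 = 170.
From row 4, 465 − (16 + 163 + 135 + 107) gives (4,5) = 44.
The remaining cell in column 4 is (3,4) = 465 − 400 = 65.
Column 5 needs 465; the known cells sum to 428, so (3,5) = 37.

37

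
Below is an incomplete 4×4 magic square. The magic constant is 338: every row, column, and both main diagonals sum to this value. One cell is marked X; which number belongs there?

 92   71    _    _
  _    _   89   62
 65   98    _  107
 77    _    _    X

Using row 3: 65 + 98 + 107 + ? → (3,3) = 338 − 270 = 68.
Using column 1: 92 + 65 + 77 + ? → (2,1) = 338 − 234 = 104.
From anti-diagonal, 338 − (89 + 98 + 77) gives (1,4) = 74.
Using row 1: 92 + 71 + 74 + ? → (1,3) = 338 − 237 = 101.
Row 2: 104 + 89 + 62 + ? = 338, so (2,2) = 83.
Using column 2: 71 + 83 + 98 + ? → (4,2) = 338 − 252 = 86.
Column 3 must total 338; the given cells sum to 258, so (4,3) = 80.
Column 4 must total 338; the given cells sum to 243, so (4,4) = 95.

95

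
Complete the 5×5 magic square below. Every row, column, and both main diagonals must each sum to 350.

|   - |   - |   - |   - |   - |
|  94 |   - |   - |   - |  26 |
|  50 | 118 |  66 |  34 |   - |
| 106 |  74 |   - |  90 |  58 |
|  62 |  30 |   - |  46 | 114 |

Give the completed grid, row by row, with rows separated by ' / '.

38 86 54 102 70 / 94 42 110 78 26 / 50 118 66 34 82 / 106 74 22 90 58 / 62 30 98 46 114

The remaining cell in row 3 is (3,5) = 350 − 268 = 82.
From row 4, 350 − (106 + 74 + 90 + 58) gives (4,3) = 22.
Row 5: 62 + 30 + 46 + 114 + ? = 350, so (5,3) = 98.
Column 1 needs 350; the known cells sum to 312, so (1,1) = 38.
Using column 5: 26 + 82 + 58 + 114 + ? → (1,5) = 350 − 280 = 70.
Main diagonal: 38 + 66 + 90 + 114 + ? = 350, so (2,2) = 42.
The remaining cell in anti-diagonal is (2,4) = 350 − 272 = 78.
Row 2 needs 350; the known cells sum to 240, so (2,3) = 110.
From column 2, 350 − (42 + 118 + 74 + 30) gives (1,2) = 86.
Column 3: 110 + 66 + 22 + 98 + ? = 350, so (1,3) = 54.
From column 4, 350 − (78 + 34 + 90 + 46) gives (1,4) = 102.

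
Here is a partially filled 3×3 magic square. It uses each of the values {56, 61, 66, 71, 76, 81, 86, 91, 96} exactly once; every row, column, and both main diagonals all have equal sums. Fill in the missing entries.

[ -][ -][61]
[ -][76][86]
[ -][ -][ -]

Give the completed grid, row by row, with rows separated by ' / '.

71 96 61 / 66 76 86 / 91 56 81

The 9 entries sum to 684, so each line sums to 684/3 = 228.
Row 2 must total 228; the given cells sum to 162, so (2,1) = 66.
Using column 3: 61 + 86 + ? → (3,3) = 228 − 147 = 81.
Main diagonal needs 228; the known cells sum to 157, so (1,1) = 71.
Anti-diagonal: 61 + 76 + ? = 228, so (3,1) = 91.
Using row 1: 71 + 61 + ? → (1,2) = 228 − 132 = 96.
From row 3, 228 − (91 + 81) gives (3,2) = 56.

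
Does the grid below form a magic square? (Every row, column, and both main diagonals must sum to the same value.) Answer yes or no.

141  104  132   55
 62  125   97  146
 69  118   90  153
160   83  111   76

No — row 1 sums to 432 but row 3 sums to 430.

Row 1: 141 + 104 + 132 + 55 = 432.
Row 2: 62 + 125 + 97 + 146 = 430.
Row 3: 69 + 118 + 90 + 153 = 430.
Row 4: 160 + 83 + 111 + 76 = 430.
Column 1: 141 + 62 + 69 + 160 = 432.
Column 2: 104 + 125 + 118 + 83 = 430.
Column 3: 132 + 97 + 90 + 111 = 430.
Column 4: 55 + 146 + 153 + 76 = 430.
Main diagonal: 141 + 125 + 90 + 76 = 432.
Anti-diagonal: 55 + 97 + 118 + 160 = 430.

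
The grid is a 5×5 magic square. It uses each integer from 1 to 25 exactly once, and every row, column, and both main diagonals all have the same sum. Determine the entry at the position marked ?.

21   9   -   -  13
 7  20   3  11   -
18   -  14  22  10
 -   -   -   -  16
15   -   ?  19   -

The entries are 1 through 25, which sum to 325, so each line sums to 325/5 = 65.
From row 2, 65 − (7 + 20 + 3 + 11) gives (2,5) = 24.
Row 3 needs 65; the known cells sum to 64, so (3,2) = 1.
From column 1, 65 − (21 + 7 + 18 + 15) gives (4,1) = 4.
From column 5, 65 − (13 + 24 + 10 + 16) gives (5,5) = 2.
Main diagonal needs 65; the known cells sum to 57, so (4,4) = 8.
The remaining cell in anti-diagonal is (4,2) = 65 − 53 = 12.
Using row 4: 4 + 12 + 8 + 16 + ? → (4,3) = 65 − 40 = 25.
Column 2 must total 65; the given cells sum to 42, so (5,2) = 23.
Column 4 must total 65; the given cells sum to 60, so (1,4) = 5.
Row 1: 21 + 9 + 5 + 13 + ? = 65, so (1,3) = 17.
Row 5: 15 + 23 + 19 + 2 + ? = 65, so (5,3) = 6.

6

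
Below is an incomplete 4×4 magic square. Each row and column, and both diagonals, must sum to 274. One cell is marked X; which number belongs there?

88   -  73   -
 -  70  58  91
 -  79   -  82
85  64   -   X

49

Row 2 must total 274; the given cells sum to 219, so (2,1) = 55.
Using column 1: 88 + 55 + 85 + ? → (3,1) = 274 − 228 = 46.
Using column 2: 70 + 79 + 64 + ? → (1,2) = 274 − 213 = 61.
Anti-diagonal: 58 + 79 + 85 + ? = 274, so (1,4) = 52.
From row 3, 274 − (46 + 79 + 82) gives (3,3) = 67.
Using column 3: 73 + 58 + 67 + ? → (4,3) = 274 − 198 = 76.
From column 4, 274 − (52 + 91 + 82) gives (4,4) = 49.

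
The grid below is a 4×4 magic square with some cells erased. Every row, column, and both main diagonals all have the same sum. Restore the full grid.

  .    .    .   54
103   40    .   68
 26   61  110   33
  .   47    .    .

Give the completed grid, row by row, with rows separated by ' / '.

5 82 89 54 / 103 40 19 68 / 26 61 110 33 / 96 47 12 75

Row 3 is already complete: 26 + 61 + 110 + 33 = 230, so that is the magic constant.
Row 2: 103 + 40 + 68 + ? = 230, so (2,3) = 19.
Column 2: 40 + 61 + 47 + ? = 230, so (1,2) = 82.
The remaining cell in column 4 is (4,4) = 230 − 155 = 75.
Main diagonal needs 230; the known cells sum to 225, so (1,1) = 5.
Anti-diagonal needs 230; the known cells sum to 134, so (4,1) = 96.
Row 1 needs 230; the known cells sum to 141, so (1,3) = 89.
The remaining cell in row 4 is (4,3) = 230 − 218 = 12.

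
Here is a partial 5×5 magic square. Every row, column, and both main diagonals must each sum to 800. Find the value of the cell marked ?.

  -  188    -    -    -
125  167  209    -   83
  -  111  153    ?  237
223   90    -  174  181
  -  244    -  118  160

Row 2 needs 800; the known cells sum to 584, so (2,4) = 216.
The remaining cell in row 4 is (4,3) = 800 − 668 = 132.
Using column 5: 83 + 237 + 181 + 160 + ? → (1,5) = 800 − 661 = 139.
From main diagonal, 800 − (167 + 153 + 174 + 160) gives (1,1) = 146.
Anti-diagonal must total 800; the given cells sum to 598, so (5,1) = 202.
Row 5 needs 800; the known cells sum to 724, so (5,3) = 76.
Column 1 needs 800; the known cells sum to 696, so (3,1) = 104.
From column 3, 800 − (209 + 153 + 132 + 76) gives (1,3) = 230.
Row 1 must total 800; the given cells sum to 703, so (1,4) = 97.
Using row 3: 104 + 111 + 153 + 237 + ? → (3,4) = 800 − 605 = 195.

195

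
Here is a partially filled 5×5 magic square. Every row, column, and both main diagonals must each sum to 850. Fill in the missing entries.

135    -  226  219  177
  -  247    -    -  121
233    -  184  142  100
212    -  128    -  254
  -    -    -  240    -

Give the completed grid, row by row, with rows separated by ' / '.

Row 1 must total 850; the given cells sum to 757, so (1,2) = 93.
Row 3 needs 850; the known cells sum to 659, so (3,2) = 191.
Column 5 needs 850; the known cells sum to 652, so (5,5) = 198.
Main diagonal: 135 + 247 + 184 + 198 + ? = 850, so (4,4) = 86.
From row 4, 850 − (212 + 128 + 86 + 254) gives (4,2) = 170.
Using column 2: 93 + 247 + 191 + 170 + ? → (5,2) = 850 − 701 = 149.
Column 4: 219 + 142 + 86 + 240 + ? = 850, so (2,4) = 163.
Anti-diagonal needs 850; the known cells sum to 694, so (5,1) = 156.
The remaining cell in row 5 is (5,3) = 850 − 743 = 107.
Column 1 needs 850; the known cells sum to 736, so (2,1) = 114.
Column 3 needs 850; the known cells sum to 645, so (2,3) = 205.

135 93 226 219 177 / 114 247 205 163 121 / 233 191 184 142 100 / 212 170 128 86 254 / 156 149 107 240 198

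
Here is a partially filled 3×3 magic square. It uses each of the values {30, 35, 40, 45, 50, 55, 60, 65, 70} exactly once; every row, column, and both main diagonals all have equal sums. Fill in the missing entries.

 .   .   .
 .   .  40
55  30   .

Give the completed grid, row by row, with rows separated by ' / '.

35 70 45 / 60 50 40 / 55 30 65

The 9 entries sum to 450, so each line sums to 450/3 = 150.
From row 3, 150 − (55 + 30) gives (3,3) = 65.
The remaining cell in column 3 is (1,3) = 150 − 105 = 45.
Anti-diagonal: 45 + 55 + ? = 150, so (2,2) = 50.
Row 2 must total 150; the given cells sum to 90, so (2,1) = 60.
From column 1, 150 − (60 + 55) gives (1,1) = 35.
Column 2 must total 150; the given cells sum to 80, so (1,2) = 70.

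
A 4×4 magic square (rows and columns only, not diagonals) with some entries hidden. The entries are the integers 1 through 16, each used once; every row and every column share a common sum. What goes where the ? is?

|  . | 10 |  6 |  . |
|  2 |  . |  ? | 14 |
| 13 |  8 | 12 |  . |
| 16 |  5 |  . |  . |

The entries are 1 through 16, which sum to 136, so each line sums to 136/4 = 34.
Row 3: 13 + 8 + 12 + ? = 34, so (3,4) = 1.
The remaining cell in column 1 is (1,1) = 34 − 31 = 3.
Column 2 needs 34; the known cells sum to 23, so (2,2) = 11.
Row 1 needs 34; the known cells sum to 19, so (1,4) = 15.
From row 2, 34 − (2 + 11 + 14) gives (2,3) = 7.

7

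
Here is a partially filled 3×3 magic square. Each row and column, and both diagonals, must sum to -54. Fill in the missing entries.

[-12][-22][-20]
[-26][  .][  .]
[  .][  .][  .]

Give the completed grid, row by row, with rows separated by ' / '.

-12 -22 -20 / -26 -18 -10 / -16 -14 -24

Column 1 must total -54; the given cells sum to -38, so (3,1) = -16.
Using anti-diagonal: -20 + (-16) + ? → (2,2) = -54 − (-36) = -18.
Row 2 must total -54; the given cells sum to -44, so (2,3) = -10.
Column 2: -22 + (-18) + ? = -54, so (3,2) = -14.
Using column 3: -20 + (-10) + ? → (3,3) = -54 − (-30) = -24.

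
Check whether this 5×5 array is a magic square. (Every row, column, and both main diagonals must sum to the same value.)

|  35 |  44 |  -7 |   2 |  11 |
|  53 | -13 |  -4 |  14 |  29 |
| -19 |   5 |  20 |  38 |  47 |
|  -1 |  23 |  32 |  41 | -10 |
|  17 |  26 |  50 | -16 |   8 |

Row 1: 35 + 44 + (-7) + 2 + 11 = 85.
Row 2: 53 + (-13) + (-4) + 14 + 29 = 79.
Row 3: -19 + 5 + 20 + 38 + 47 = 91.
Row 4: -1 + 23 + 32 + 41 + (-10) = 85.
Row 5: 17 + 26 + 50 + (-16) + 8 = 85.
Column 1: 35 + 53 + (-19) + (-1) + 17 = 85.
Column 2: 44 + (-13) + 5 + 23 + 26 = 85.
Column 3: -7 + (-4) + 20 + 32 + 50 = 91.
Column 4: 2 + 14 + 38 + 41 + (-16) = 79.
Column 5: 11 + 29 + 47 + (-10) + 8 = 85.
Main diagonal: 35 + (-13) + 20 + 41 + 8 = 91.
Anti-diagonal: 11 + 14 + 20 + 23 + 17 = 85.

No — column 4 sums to 79 but column 1 sums to 85.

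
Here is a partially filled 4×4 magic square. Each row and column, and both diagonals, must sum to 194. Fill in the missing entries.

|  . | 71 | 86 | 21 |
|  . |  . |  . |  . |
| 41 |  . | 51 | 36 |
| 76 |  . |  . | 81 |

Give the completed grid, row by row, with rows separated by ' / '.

16 71 86 21 / 61 46 31 56 / 41 66 51 36 / 76 11 26 81

Row 1 must total 194; the given cells sum to 178, so (1,1) = 16.
From row 3, 194 − (41 + 51 + 36) gives (3,2) = 66.
Column 1 needs 194; the known cells sum to 133, so (2,1) = 61.
Column 4: 21 + 36 + 81 + ? = 194, so (2,4) = 56.
Main diagonal needs 194; the known cells sum to 148, so (2,2) = 46.
The remaining cell in anti-diagonal is (2,3) = 194 − 163 = 31.
Using column 2: 71 + 46 + 66 + ? → (4,2) = 194 − 183 = 11.
Column 3: 86 + 31 + 51 + ? = 194, so (4,3) = 26.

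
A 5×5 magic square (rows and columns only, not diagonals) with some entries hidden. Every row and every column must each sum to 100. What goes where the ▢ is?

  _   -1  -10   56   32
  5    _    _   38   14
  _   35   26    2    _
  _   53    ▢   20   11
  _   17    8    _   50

Row 1: -1 + (-10) + 56 + 32 + ? = 100, so (1,1) = 23.
Column 2: -1 + 35 + 53 + 17 + ? = 100, so (2,2) = -4.
From column 4, 100 − (56 + 38 + 2 + 20) gives (5,4) = -16.
Column 5 needs 100; the known cells sum to 107, so (3,5) = -7.
Row 2 needs 100; the known cells sum to 53, so (2,3) = 47.
Using row 3: 35 + 26 + 2 + (-7) + ? → (3,1) = 100 − 56 = 44.
From row 5, 100 − (17 + 8 + (-16) + 50) gives (5,1) = 41.
From column 1, 100 − (23 + 5 + 44 + 41) gives (4,1) = -13.
From column 3, 100 − (-10 + 47 + 26 + 8) gives (4,3) = 29.

29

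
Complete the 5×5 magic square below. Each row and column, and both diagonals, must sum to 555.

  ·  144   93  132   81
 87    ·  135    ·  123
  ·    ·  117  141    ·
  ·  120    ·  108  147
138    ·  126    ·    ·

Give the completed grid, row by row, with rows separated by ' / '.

105 144 93 132 81 / 87 111 135 99 123 / 129 78 117 141 90 / 96 120 84 108 147 / 138 102 126 75 114

Using row 1: 144 + 93 + 132 + 81 + ? → (1,1) = 555 − 450 = 105.
Using column 3: 93 + 135 + 117 + 126 + ? → (4,3) = 555 − 471 = 84.
From anti-diagonal, 555 − (81 + 117 + 120 + 138) gives (2,4) = 99.
Row 2 must total 555; the given cells sum to 444, so (2,2) = 111.
Row 4 needs 555; the known cells sum to 459, so (4,1) = 96.
Column 1: 105 + 87 + 96 + 138 + ? = 555, so (3,1) = 129.
Column 4 needs 555; the known cells sum to 480, so (5,4) = 75.
Using main diagonal: 105 + 111 + 117 + 108 + ? → (5,5) = 555 − 441 = 114.
Row 5 must total 555; the given cells sum to 453, so (5,2) = 102.
From column 2, 555 − (144 + 111 + 120 + 102) gives (3,2) = 78.
The remaining cell in column 5 is (3,5) = 555 − 465 = 90.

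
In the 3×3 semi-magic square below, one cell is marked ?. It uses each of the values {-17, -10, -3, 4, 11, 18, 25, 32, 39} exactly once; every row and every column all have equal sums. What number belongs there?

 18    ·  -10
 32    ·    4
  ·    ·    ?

39

The 9 entries sum to 99, so each line sums to 99/3 = 33.
Row 1 needs 33; the known cells sum to 8, so (1,2) = 25.
Row 2: 32 + 4 + ? = 33, so (2,2) = -3.
From column 1, 33 − (18 + 32) gives (3,1) = -17.
Column 2 must total 33; the given cells sum to 22, so (3,2) = 11.
From column 3, 33 − (-10 + 4) gives (3,3) = 39.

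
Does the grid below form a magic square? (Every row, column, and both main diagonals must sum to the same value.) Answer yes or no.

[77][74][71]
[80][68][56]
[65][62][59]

No — anti-diagonal sums to 204 but row 1 sums to 222.

Row 1: 77 + 74 + 71 = 222.
Row 2: 80 + 68 + 56 = 204.
Row 3: 65 + 62 + 59 = 186.
Column 1: 77 + 80 + 65 = 222.
Column 2: 74 + 68 + 62 = 204.
Column 3: 71 + 56 + 59 = 186.
Main diagonal: 77 + 68 + 59 = 204.
Anti-diagonal: 71 + 68 + 65 = 204.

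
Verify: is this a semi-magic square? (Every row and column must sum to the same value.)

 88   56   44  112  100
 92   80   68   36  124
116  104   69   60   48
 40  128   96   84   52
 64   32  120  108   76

No — row 3 sums to 397 but column 4 sums to 400.

Row 1: 88 + 56 + 44 + 112 + 100 = 400.
Row 2: 92 + 80 + 68 + 36 + 124 = 400.
Row 3: 116 + 104 + 69 + 60 + 48 = 397.
Row 4: 40 + 128 + 96 + 84 + 52 = 400.
Row 5: 64 + 32 + 120 + 108 + 76 = 400.
Column 1: 88 + 92 + 116 + 40 + 64 = 400.
Column 2: 56 + 80 + 104 + 128 + 32 = 400.
Column 3: 44 + 68 + 69 + 96 + 120 = 397.
Column 4: 112 + 36 + 60 + 84 + 108 = 400.
Column 5: 100 + 124 + 48 + 52 + 76 = 400.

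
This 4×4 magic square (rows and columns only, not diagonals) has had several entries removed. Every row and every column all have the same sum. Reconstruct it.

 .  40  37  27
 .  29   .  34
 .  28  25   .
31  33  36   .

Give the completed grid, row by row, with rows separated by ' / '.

26 40 37 27 / 35 29 32 34 / 38 28 25 39 / 31 33 36 30

Column 2 is already complete: 40 + 29 + 28 + 33 = 130, so that is the magic constant.
The remaining cell in row 1 is (1,1) = 130 − 104 = 26.
The remaining cell in row 4 is (4,4) = 130 − 100 = 30.
Column 3: 37 + 25 + 36 + ? = 130, so (2,3) = 32.
Column 4 needs 130; the known cells sum to 91, so (3,4) = 39.
From row 2, 130 − (29 + 32 + 34) gives (2,1) = 35.
Row 3 must total 130; the given cells sum to 92, so (3,1) = 38.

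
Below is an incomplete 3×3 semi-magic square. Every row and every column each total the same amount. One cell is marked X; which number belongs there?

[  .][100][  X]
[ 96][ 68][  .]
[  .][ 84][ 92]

72

Column 2 is complete and sums to 252; that is the magic constant.
Row 2 must total 252; the given cells sum to 164, so (2,3) = 88.
Row 3 needs 252; the known cells sum to 176, so (3,1) = 76.
Column 1: 96 + 76 + ? = 252, so (1,1) = 80.
Column 3: 88 + 92 + ? = 252, so (1,3) = 72.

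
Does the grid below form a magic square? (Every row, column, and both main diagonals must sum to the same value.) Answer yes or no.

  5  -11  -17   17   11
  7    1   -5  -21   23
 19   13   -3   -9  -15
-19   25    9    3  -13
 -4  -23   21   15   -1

Row 1: 5 + (-11) + (-17) + 17 + 11 = 5.
Row 2: 7 + 1 + (-5) + (-21) + 23 = 5.
Row 3: 19 + 13 + (-3) + (-9) + (-15) = 5.
Row 4: -19 + 25 + 9 + 3 + (-13) = 5.
Row 5: -4 + (-23) + 21 + 15 + (-1) = 8.
Column 1: 5 + 7 + 19 + (-19) + (-4) = 8.
Column 2: -11 + 1 + 13 + 25 + (-23) = 5.
Column 3: -17 + (-5) + (-3) + 9 + 21 = 5.
Column 4: 17 + (-21) + (-9) + 3 + 15 = 5.
Column 5: 11 + 23 + (-15) + (-13) + (-1) = 5.
Main diagonal: 5 + 1 + (-3) + 3 + (-1) = 5.
Anti-diagonal: 11 + (-21) + (-3) + 25 + (-4) = 8.

No — column 1 sums to 8 but column 4 sums to 5.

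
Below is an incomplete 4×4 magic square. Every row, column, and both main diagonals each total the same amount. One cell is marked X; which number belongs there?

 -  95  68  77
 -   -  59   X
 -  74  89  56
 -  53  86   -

98

Column 3 is complete and sums to 302; that is the magic constant.
Row 1 must total 302; the given cells sum to 240, so (1,1) = 62.
Row 3 needs 302; the known cells sum to 219, so (3,1) = 83.
Column 2 needs 302; the known cells sum to 222, so (2,2) = 80.
From main diagonal, 302 − (62 + 80 + 89) gives (4,4) = 71.
Anti-diagonal needs 302; the known cells sum to 210, so (4,1) = 92.
The remaining cell in column 1 is (2,1) = 302 − 237 = 65.
Column 4: 77 + 56 + 71 + ? = 302, so (2,4) = 98.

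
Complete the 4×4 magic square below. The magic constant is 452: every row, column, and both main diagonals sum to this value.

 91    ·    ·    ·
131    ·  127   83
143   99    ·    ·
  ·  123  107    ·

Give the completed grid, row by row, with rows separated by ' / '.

Row 2 needs 452; the known cells sum to 341, so (2,2) = 111.
From column 1, 452 − (91 + 131 + 143) gives (4,1) = 87.
Column 2 needs 452; the known cells sum to 333, so (1,2) = 119.
Using anti-diagonal: 127 + 99 + 87 + ? → (1,4) = 452 − 313 = 139.
Row 1 must total 452; the given cells sum to 349, so (1,3) = 103.
From row 4, 452 − (87 + 123 + 107) gives (4,4) = 135.
Column 3 needs 452; the known cells sum to 337, so (3,3) = 115.
The remaining cell in column 4 is (3,4) = 452 − 357 = 95.

91 119 103 139 / 131 111 127 83 / 143 99 115 95 / 87 123 107 135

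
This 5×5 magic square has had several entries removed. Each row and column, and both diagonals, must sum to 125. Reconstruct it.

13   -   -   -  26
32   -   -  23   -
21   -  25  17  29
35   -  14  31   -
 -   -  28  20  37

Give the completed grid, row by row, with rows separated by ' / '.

13 30 22 34 26 / 32 19 36 23 15 / 21 33 25 17 29 / 35 27 14 31 18 / 24 16 28 20 37

The remaining cell in row 3 is (3,2) = 125 − 92 = 33.
Using column 1: 13 + 32 + 21 + 35 + ? → (5,1) = 125 − 101 = 24.
Column 4: 23 + 17 + 31 + 20 + ? = 125, so (1,4) = 34.
From main diagonal, 125 − (13 + 25 + 31 + 37) gives (2,2) = 19.
The remaining cell in anti-diagonal is (4,2) = 125 − 98 = 27.
Row 4 must total 125; the given cells sum to 107, so (4,5) = 18.
Using row 5: 24 + 28 + 20 + 37 + ? → (5,2) = 125 − 109 = 16.
Column 2 must total 125; the given cells sum to 95, so (1,2) = 30.
The remaining cell in column 5 is (2,5) = 125 − 110 = 15.
Row 1 must total 125; the given cells sum to 103, so (1,3) = 22.
From row 2, 125 − (32 + 19 + 23 + 15) gives (2,3) = 36.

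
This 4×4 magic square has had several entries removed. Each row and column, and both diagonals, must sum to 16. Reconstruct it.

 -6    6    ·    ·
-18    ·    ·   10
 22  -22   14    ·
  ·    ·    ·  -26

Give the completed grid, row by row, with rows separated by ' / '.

Row 3: 22 + (-22) + 14 + ? = 16, so (3,4) = 2.
The remaining cell in column 1 is (4,1) = 16 − (-2) = 18.
Column 4 must total 16; the given cells sum to -14, so (1,4) = 30.
From main diagonal, 16 − (-6 + 14 + (-26)) gives (2,2) = 34.
Anti-diagonal: 30 + (-22) + 18 + ? = 16, so (2,3) = -10.
Row 1 must total 16; the given cells sum to 30, so (1,3) = -14.
Column 2 must total 16; the given cells sum to 18, so (4,2) = -2.
Using column 3: -14 + (-10) + 14 + ? → (4,3) = 16 − (-10) = 26.

-6 6 -14 30 / -18 34 -10 10 / 22 -22 14 2 / 18 -2 26 -26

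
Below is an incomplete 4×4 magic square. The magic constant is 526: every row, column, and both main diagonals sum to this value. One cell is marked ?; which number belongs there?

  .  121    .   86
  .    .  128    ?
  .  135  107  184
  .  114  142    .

163

From row 3, 526 − (135 + 107 + 184) gives (3,1) = 100.
The remaining cell in column 2 is (2,2) = 526 − 370 = 156.
From column 3, 526 − (128 + 107 + 142) gives (1,3) = 149.
From anti-diagonal, 526 − (86 + 128 + 135) gives (4,1) = 177.
The remaining cell in row 1 is (1,1) = 526 − 356 = 170.
Using row 4: 177 + 114 + 142 + ? → (4,4) = 526 − 433 = 93.
Column 1 must total 526; the given cells sum to 447, so (2,1) = 79.
Column 4 needs 526; the known cells sum to 363, so (2,4) = 163.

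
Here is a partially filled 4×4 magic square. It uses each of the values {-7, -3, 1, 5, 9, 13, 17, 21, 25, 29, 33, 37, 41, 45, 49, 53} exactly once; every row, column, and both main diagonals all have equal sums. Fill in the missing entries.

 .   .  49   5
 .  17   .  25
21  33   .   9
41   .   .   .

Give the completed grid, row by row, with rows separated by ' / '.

The 16 entries sum to 368, so each line sums to 368/4 = 92.
Row 3 needs 92; the known cells sum to 63, so (3,3) = 29.
The remaining cell in column 4 is (4,4) = 92 − 39 = 53.
The remaining cell in main diagonal is (1,1) = 92 − 99 = -7.
From anti-diagonal, 92 − (5 + 33 + 41) gives (2,3) = 13.
Using row 1: -7 + 49 + 5 + ? → (1,2) = 92 − 47 = 45.
Row 2 must total 92; the given cells sum to 55, so (2,1) = 37.
Column 2 must total 92; the given cells sum to 95, so (4,2) = -3.
Column 3: 49 + 13 + 29 + ? = 92, so (4,3) = 1.

-7 45 49 5 / 37 17 13 25 / 21 33 29 9 / 41 -3 1 53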